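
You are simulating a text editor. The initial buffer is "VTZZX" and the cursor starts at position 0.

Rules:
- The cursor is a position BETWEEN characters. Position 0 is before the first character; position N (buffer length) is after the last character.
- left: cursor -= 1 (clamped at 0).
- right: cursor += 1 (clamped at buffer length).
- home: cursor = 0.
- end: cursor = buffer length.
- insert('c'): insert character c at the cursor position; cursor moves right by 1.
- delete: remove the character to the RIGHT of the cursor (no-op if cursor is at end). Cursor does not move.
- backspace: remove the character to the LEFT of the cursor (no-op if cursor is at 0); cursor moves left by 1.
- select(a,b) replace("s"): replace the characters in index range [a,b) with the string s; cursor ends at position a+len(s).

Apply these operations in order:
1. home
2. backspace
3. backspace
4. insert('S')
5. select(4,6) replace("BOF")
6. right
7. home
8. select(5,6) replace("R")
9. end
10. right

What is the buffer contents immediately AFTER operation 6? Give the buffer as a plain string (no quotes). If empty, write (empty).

After op 1 (home): buf='VTZZX' cursor=0
After op 2 (backspace): buf='VTZZX' cursor=0
After op 3 (backspace): buf='VTZZX' cursor=0
After op 4 (insert('S')): buf='SVTZZX' cursor=1
After op 5 (select(4,6) replace("BOF")): buf='SVTZBOF' cursor=7
After op 6 (right): buf='SVTZBOF' cursor=7

Answer: SVTZBOF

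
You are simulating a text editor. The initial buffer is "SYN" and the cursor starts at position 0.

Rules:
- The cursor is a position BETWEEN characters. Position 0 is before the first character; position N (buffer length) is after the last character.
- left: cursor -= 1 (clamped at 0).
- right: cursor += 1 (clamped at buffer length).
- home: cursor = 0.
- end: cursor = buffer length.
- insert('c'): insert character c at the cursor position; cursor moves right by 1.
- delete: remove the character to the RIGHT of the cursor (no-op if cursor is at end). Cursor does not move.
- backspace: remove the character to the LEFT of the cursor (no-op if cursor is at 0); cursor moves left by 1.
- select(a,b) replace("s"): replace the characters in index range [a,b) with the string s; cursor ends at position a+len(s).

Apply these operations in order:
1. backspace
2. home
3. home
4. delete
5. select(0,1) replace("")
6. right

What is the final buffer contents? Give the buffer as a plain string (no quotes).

Answer: N

Derivation:
After op 1 (backspace): buf='SYN' cursor=0
After op 2 (home): buf='SYN' cursor=0
After op 3 (home): buf='SYN' cursor=0
After op 4 (delete): buf='YN' cursor=0
After op 5 (select(0,1) replace("")): buf='N' cursor=0
After op 6 (right): buf='N' cursor=1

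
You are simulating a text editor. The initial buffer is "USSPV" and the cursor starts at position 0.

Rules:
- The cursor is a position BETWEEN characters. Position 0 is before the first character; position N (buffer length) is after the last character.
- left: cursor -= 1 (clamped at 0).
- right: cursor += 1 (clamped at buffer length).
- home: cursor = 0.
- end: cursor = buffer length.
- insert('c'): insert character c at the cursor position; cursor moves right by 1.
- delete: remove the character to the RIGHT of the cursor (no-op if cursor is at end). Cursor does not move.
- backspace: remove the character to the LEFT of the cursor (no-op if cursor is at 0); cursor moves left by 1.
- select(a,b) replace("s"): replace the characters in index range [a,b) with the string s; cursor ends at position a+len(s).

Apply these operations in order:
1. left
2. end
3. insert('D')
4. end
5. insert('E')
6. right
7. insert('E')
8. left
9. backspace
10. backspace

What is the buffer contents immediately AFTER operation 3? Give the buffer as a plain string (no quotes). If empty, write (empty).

After op 1 (left): buf='USSPV' cursor=0
After op 2 (end): buf='USSPV' cursor=5
After op 3 (insert('D')): buf='USSPVD' cursor=6

Answer: USSPVD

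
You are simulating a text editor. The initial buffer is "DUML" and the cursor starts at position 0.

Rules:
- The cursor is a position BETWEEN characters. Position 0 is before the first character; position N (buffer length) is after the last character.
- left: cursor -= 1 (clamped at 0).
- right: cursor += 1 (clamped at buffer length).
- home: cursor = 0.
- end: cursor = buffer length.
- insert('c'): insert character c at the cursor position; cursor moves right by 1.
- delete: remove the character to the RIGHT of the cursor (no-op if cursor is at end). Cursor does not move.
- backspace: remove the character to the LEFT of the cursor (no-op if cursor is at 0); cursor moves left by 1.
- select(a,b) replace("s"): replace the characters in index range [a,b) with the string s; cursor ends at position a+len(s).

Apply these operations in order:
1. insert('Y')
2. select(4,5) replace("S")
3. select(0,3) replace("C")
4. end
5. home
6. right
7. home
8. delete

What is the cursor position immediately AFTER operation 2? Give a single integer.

Answer: 5

Derivation:
After op 1 (insert('Y')): buf='YDUML' cursor=1
After op 2 (select(4,5) replace("S")): buf='YDUMS' cursor=5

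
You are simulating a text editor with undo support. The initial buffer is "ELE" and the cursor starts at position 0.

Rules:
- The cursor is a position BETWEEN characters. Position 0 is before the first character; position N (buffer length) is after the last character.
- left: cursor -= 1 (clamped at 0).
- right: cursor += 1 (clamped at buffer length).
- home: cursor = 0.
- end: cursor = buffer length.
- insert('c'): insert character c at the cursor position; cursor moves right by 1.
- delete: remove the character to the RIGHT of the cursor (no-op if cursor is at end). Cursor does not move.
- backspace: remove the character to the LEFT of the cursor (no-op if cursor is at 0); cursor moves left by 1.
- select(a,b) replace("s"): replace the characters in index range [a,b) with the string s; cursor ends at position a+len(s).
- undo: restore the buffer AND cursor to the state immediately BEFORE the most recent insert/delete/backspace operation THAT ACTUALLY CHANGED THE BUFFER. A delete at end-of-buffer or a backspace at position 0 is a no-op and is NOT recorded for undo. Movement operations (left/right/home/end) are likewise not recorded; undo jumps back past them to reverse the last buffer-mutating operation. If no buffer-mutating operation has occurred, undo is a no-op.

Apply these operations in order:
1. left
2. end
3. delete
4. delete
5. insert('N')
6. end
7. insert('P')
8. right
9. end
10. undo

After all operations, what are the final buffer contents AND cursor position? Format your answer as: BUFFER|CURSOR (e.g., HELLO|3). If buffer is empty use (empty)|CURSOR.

Answer: ELEN|4

Derivation:
After op 1 (left): buf='ELE' cursor=0
After op 2 (end): buf='ELE' cursor=3
After op 3 (delete): buf='ELE' cursor=3
After op 4 (delete): buf='ELE' cursor=3
After op 5 (insert('N')): buf='ELEN' cursor=4
After op 6 (end): buf='ELEN' cursor=4
After op 7 (insert('P')): buf='ELENP' cursor=5
After op 8 (right): buf='ELENP' cursor=5
After op 9 (end): buf='ELENP' cursor=5
After op 10 (undo): buf='ELEN' cursor=4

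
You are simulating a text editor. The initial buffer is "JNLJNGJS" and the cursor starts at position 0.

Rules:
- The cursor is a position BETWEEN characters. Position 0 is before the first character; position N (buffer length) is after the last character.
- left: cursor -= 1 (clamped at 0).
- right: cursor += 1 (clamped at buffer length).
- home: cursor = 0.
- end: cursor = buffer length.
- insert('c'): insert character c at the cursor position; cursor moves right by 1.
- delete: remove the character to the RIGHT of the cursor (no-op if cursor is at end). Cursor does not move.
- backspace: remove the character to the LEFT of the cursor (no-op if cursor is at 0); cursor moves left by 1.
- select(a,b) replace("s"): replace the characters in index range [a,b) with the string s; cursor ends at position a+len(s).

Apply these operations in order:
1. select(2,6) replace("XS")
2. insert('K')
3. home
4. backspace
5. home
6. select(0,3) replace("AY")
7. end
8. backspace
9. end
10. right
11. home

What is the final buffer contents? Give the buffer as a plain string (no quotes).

After op 1 (select(2,6) replace("XS")): buf='JNXSJS' cursor=4
After op 2 (insert('K')): buf='JNXSKJS' cursor=5
After op 3 (home): buf='JNXSKJS' cursor=0
After op 4 (backspace): buf='JNXSKJS' cursor=0
After op 5 (home): buf='JNXSKJS' cursor=0
After op 6 (select(0,3) replace("AY")): buf='AYSKJS' cursor=2
After op 7 (end): buf='AYSKJS' cursor=6
After op 8 (backspace): buf='AYSKJ' cursor=5
After op 9 (end): buf='AYSKJ' cursor=5
After op 10 (right): buf='AYSKJ' cursor=5
After op 11 (home): buf='AYSKJ' cursor=0

Answer: AYSKJ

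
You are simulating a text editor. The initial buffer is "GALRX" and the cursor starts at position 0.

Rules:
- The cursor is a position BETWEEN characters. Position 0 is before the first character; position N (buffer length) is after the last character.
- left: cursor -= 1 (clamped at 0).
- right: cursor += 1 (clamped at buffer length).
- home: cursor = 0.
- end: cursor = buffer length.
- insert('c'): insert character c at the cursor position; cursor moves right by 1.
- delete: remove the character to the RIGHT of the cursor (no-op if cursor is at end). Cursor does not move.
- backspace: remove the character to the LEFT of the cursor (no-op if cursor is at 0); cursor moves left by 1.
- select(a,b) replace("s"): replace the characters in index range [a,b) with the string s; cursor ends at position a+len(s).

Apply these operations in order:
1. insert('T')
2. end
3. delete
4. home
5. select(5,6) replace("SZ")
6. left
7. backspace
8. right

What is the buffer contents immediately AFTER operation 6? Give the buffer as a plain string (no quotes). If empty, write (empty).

Answer: TGALRSZ

Derivation:
After op 1 (insert('T')): buf='TGALRX' cursor=1
After op 2 (end): buf='TGALRX' cursor=6
After op 3 (delete): buf='TGALRX' cursor=6
After op 4 (home): buf='TGALRX' cursor=0
After op 5 (select(5,6) replace("SZ")): buf='TGALRSZ' cursor=7
After op 6 (left): buf='TGALRSZ' cursor=6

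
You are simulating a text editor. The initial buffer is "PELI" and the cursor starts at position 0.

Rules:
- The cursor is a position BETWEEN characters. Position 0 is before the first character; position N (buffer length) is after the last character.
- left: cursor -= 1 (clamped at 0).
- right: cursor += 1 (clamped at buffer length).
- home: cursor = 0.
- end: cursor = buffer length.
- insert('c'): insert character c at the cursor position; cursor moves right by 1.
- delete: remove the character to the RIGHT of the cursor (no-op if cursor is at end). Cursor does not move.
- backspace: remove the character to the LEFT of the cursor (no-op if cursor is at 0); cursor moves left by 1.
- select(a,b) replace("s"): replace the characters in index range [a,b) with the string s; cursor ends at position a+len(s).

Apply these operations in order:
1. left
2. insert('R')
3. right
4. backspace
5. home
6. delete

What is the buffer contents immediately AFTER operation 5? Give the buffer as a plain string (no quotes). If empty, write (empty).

After op 1 (left): buf='PELI' cursor=0
After op 2 (insert('R')): buf='RPELI' cursor=1
After op 3 (right): buf='RPELI' cursor=2
After op 4 (backspace): buf='RELI' cursor=1
After op 5 (home): buf='RELI' cursor=0

Answer: RELI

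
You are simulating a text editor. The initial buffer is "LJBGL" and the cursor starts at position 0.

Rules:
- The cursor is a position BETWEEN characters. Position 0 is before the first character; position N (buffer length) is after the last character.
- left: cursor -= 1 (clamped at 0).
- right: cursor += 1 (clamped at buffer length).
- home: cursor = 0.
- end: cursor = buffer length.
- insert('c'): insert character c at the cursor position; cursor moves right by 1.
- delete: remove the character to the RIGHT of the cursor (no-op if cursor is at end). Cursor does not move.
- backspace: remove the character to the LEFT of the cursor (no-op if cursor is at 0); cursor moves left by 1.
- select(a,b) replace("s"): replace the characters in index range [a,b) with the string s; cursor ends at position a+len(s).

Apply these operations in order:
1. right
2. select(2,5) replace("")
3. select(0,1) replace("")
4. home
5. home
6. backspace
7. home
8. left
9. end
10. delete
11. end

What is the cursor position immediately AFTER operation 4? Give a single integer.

Answer: 0

Derivation:
After op 1 (right): buf='LJBGL' cursor=1
After op 2 (select(2,5) replace("")): buf='LJ' cursor=2
After op 3 (select(0,1) replace("")): buf='J' cursor=0
After op 4 (home): buf='J' cursor=0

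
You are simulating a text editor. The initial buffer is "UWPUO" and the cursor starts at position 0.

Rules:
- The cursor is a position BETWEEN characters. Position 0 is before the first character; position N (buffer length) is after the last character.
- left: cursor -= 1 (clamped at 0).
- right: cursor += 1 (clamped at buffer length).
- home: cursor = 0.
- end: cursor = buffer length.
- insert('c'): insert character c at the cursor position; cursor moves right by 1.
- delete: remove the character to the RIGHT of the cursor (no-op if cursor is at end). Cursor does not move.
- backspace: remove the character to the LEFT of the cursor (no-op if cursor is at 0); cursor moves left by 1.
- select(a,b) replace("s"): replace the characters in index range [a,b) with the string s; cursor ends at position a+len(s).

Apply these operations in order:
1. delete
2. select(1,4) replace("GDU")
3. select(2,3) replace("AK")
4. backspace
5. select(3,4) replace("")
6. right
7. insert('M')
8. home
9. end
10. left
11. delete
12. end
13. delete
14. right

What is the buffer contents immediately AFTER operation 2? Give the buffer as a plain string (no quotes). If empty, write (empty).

Answer: WGDU

Derivation:
After op 1 (delete): buf='WPUO' cursor=0
After op 2 (select(1,4) replace("GDU")): buf='WGDU' cursor=4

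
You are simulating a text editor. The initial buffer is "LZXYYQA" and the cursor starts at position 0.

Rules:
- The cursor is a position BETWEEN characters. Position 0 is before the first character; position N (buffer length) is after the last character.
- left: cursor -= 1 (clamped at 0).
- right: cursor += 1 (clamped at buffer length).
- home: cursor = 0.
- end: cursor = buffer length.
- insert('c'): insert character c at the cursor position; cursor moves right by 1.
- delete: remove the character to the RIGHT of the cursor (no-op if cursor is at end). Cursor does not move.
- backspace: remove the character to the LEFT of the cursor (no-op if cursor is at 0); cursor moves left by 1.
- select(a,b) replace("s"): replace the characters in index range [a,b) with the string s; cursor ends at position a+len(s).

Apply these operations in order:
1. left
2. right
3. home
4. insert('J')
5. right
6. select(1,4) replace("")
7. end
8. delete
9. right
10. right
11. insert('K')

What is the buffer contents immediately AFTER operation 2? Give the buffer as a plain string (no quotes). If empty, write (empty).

Answer: LZXYYQA

Derivation:
After op 1 (left): buf='LZXYYQA' cursor=0
After op 2 (right): buf='LZXYYQA' cursor=1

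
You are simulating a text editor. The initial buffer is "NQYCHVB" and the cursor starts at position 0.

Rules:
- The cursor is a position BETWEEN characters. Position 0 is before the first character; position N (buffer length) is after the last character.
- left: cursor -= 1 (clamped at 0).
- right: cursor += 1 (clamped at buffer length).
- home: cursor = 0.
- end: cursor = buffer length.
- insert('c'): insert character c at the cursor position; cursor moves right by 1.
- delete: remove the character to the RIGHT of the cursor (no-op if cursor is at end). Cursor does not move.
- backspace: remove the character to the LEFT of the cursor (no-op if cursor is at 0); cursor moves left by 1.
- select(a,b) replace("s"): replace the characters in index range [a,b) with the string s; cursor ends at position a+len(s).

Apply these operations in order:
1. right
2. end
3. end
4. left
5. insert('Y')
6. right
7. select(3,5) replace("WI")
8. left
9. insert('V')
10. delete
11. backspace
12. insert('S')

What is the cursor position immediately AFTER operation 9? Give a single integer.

Answer: 5

Derivation:
After op 1 (right): buf='NQYCHVB' cursor=1
After op 2 (end): buf='NQYCHVB' cursor=7
After op 3 (end): buf='NQYCHVB' cursor=7
After op 4 (left): buf='NQYCHVB' cursor=6
After op 5 (insert('Y')): buf='NQYCHVYB' cursor=7
After op 6 (right): buf='NQYCHVYB' cursor=8
After op 7 (select(3,5) replace("WI")): buf='NQYWIVYB' cursor=5
After op 8 (left): buf='NQYWIVYB' cursor=4
After op 9 (insert('V')): buf='NQYWVIVYB' cursor=5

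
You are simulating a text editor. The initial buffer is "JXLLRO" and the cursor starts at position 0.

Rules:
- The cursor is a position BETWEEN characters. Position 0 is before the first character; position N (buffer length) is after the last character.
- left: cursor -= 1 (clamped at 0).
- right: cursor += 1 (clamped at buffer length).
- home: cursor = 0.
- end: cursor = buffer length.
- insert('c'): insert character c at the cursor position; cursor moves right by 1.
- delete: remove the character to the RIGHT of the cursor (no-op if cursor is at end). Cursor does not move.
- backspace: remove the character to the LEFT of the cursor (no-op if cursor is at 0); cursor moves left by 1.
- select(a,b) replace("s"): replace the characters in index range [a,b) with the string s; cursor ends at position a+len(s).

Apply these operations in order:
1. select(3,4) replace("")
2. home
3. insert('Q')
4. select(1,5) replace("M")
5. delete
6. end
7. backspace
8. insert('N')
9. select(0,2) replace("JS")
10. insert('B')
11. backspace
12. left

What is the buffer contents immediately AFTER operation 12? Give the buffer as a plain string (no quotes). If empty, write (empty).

After op 1 (select(3,4) replace("")): buf='JXLRO' cursor=3
After op 2 (home): buf='JXLRO' cursor=0
After op 3 (insert('Q')): buf='QJXLRO' cursor=1
After op 4 (select(1,5) replace("M")): buf='QMO' cursor=2
After op 5 (delete): buf='QM' cursor=2
After op 6 (end): buf='QM' cursor=2
After op 7 (backspace): buf='Q' cursor=1
After op 8 (insert('N')): buf='QN' cursor=2
After op 9 (select(0,2) replace("JS")): buf='JS' cursor=2
After op 10 (insert('B')): buf='JSB' cursor=3
After op 11 (backspace): buf='JS' cursor=2
After op 12 (left): buf='JS' cursor=1

Answer: JS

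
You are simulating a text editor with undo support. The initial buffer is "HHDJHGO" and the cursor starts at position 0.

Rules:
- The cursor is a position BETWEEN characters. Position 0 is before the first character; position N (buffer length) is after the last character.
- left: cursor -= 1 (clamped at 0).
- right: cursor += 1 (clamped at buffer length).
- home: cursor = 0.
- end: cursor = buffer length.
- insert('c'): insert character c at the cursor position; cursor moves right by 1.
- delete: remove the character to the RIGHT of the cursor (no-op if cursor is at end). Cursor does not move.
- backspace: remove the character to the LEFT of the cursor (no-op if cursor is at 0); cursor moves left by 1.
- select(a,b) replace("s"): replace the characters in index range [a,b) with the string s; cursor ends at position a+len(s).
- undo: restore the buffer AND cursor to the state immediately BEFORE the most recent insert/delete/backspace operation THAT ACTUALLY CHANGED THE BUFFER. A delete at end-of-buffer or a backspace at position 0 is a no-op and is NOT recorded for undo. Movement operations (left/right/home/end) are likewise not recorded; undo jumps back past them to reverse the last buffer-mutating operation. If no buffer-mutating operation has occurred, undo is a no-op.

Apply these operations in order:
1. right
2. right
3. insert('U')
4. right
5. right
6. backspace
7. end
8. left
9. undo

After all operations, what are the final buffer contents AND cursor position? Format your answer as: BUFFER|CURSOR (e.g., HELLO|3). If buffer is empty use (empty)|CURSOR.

Answer: HHUDJHGO|5

Derivation:
After op 1 (right): buf='HHDJHGO' cursor=1
After op 2 (right): buf='HHDJHGO' cursor=2
After op 3 (insert('U')): buf='HHUDJHGO' cursor=3
After op 4 (right): buf='HHUDJHGO' cursor=4
After op 5 (right): buf='HHUDJHGO' cursor=5
After op 6 (backspace): buf='HHUDHGO' cursor=4
After op 7 (end): buf='HHUDHGO' cursor=7
After op 8 (left): buf='HHUDHGO' cursor=6
After op 9 (undo): buf='HHUDJHGO' cursor=5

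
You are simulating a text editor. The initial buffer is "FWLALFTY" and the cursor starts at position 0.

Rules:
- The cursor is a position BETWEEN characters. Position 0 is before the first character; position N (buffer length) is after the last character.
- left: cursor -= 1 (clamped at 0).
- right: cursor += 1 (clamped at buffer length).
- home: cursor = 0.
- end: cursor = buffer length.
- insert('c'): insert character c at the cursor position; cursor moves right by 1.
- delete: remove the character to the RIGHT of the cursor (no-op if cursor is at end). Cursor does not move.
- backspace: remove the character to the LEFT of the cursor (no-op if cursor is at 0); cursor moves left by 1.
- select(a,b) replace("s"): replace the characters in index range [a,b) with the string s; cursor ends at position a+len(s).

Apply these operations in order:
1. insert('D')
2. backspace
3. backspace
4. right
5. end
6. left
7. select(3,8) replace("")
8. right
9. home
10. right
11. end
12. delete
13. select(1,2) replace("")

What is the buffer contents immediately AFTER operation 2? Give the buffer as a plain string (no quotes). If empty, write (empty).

After op 1 (insert('D')): buf='DFWLALFTY' cursor=1
After op 2 (backspace): buf='FWLALFTY' cursor=0

Answer: FWLALFTY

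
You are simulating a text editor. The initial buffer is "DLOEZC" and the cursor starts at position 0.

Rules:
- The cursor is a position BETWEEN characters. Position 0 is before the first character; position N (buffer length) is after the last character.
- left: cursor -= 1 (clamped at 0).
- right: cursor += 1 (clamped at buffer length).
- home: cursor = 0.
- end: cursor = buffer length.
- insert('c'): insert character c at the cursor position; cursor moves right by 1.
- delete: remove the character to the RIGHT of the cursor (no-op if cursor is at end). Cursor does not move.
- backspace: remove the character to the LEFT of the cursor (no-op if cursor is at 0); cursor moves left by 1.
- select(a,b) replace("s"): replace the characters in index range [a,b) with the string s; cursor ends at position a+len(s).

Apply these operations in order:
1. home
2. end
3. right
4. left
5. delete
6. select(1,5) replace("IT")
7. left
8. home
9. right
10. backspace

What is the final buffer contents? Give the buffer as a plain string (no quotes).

After op 1 (home): buf='DLOEZC' cursor=0
After op 2 (end): buf='DLOEZC' cursor=6
After op 3 (right): buf='DLOEZC' cursor=6
After op 4 (left): buf='DLOEZC' cursor=5
After op 5 (delete): buf='DLOEZ' cursor=5
After op 6 (select(1,5) replace("IT")): buf='DIT' cursor=3
After op 7 (left): buf='DIT' cursor=2
After op 8 (home): buf='DIT' cursor=0
After op 9 (right): buf='DIT' cursor=1
After op 10 (backspace): buf='IT' cursor=0

Answer: IT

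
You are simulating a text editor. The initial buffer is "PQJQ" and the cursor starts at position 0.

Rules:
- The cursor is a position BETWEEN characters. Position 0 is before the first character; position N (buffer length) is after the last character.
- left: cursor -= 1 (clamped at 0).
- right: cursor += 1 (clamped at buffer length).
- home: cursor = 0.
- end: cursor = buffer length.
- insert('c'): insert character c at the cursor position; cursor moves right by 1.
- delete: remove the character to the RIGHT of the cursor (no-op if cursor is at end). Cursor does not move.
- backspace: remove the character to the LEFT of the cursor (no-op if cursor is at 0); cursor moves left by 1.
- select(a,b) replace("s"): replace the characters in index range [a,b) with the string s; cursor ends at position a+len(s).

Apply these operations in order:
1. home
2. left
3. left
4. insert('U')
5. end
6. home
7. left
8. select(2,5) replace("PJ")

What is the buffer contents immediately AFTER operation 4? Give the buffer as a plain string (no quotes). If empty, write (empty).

After op 1 (home): buf='PQJQ' cursor=0
After op 2 (left): buf='PQJQ' cursor=0
After op 3 (left): buf='PQJQ' cursor=0
After op 4 (insert('U')): buf='UPQJQ' cursor=1

Answer: UPQJQ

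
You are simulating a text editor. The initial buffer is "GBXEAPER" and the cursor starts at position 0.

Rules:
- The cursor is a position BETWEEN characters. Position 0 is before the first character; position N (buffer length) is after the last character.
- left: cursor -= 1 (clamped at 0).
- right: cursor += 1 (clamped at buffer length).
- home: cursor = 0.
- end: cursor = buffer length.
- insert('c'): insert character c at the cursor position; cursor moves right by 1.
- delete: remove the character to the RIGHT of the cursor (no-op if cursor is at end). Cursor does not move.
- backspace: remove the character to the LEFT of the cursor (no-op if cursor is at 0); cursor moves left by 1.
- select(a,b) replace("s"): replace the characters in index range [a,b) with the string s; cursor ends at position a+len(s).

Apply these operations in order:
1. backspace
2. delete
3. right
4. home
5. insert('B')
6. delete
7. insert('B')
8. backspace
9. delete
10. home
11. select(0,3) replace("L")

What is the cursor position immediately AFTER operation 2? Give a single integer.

Answer: 0

Derivation:
After op 1 (backspace): buf='GBXEAPER' cursor=0
After op 2 (delete): buf='BXEAPER' cursor=0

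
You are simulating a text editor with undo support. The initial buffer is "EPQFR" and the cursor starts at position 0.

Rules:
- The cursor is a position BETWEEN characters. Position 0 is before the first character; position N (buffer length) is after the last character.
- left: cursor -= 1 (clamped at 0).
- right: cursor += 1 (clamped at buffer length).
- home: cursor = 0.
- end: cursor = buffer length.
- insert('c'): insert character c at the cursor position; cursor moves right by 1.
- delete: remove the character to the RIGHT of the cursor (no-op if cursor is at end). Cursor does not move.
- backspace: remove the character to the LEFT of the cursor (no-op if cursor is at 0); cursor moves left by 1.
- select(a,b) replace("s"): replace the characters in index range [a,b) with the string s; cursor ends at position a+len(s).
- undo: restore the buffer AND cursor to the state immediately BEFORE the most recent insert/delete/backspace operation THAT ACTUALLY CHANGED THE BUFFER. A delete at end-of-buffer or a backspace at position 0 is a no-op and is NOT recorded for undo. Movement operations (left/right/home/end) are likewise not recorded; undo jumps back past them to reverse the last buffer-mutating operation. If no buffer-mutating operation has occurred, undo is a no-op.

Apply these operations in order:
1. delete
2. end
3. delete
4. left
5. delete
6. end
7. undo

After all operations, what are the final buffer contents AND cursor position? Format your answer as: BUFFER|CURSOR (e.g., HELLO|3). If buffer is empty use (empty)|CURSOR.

Answer: PQFR|3

Derivation:
After op 1 (delete): buf='PQFR' cursor=0
After op 2 (end): buf='PQFR' cursor=4
After op 3 (delete): buf='PQFR' cursor=4
After op 4 (left): buf='PQFR' cursor=3
After op 5 (delete): buf='PQF' cursor=3
After op 6 (end): buf='PQF' cursor=3
After op 7 (undo): buf='PQFR' cursor=3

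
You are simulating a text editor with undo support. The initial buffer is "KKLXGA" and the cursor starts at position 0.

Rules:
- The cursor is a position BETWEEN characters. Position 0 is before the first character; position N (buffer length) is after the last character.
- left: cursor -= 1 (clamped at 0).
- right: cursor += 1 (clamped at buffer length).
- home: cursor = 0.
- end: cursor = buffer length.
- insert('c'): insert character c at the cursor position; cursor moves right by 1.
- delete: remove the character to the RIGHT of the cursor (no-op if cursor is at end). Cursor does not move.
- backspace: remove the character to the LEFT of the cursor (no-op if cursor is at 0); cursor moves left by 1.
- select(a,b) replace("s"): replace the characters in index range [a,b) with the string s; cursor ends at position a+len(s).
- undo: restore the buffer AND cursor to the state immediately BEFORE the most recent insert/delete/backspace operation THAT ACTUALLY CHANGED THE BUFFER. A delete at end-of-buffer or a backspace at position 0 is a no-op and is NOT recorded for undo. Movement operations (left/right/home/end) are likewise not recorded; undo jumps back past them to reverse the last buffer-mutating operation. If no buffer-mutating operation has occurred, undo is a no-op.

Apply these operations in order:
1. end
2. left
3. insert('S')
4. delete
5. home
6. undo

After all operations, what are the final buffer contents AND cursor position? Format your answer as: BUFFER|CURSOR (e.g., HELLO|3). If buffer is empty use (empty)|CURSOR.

Answer: KKLXGSA|6

Derivation:
After op 1 (end): buf='KKLXGA' cursor=6
After op 2 (left): buf='KKLXGA' cursor=5
After op 3 (insert('S')): buf='KKLXGSA' cursor=6
After op 4 (delete): buf='KKLXGS' cursor=6
After op 5 (home): buf='KKLXGS' cursor=0
After op 6 (undo): buf='KKLXGSA' cursor=6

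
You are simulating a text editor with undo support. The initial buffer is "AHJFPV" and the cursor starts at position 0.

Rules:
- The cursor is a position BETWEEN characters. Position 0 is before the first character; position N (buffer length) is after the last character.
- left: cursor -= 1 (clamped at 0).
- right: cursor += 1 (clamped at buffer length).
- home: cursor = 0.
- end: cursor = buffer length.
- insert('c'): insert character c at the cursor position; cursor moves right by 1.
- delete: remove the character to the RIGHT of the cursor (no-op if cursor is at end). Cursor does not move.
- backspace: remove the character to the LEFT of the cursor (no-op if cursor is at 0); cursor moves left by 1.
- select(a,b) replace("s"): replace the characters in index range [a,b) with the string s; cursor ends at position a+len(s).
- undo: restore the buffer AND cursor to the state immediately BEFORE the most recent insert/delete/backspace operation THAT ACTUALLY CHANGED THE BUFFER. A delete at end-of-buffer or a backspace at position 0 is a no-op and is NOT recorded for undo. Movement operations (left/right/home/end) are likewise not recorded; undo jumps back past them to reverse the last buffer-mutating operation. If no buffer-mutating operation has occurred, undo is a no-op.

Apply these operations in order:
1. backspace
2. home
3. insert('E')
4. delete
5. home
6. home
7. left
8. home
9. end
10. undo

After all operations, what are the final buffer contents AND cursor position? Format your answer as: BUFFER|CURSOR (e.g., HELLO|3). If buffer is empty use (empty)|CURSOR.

After op 1 (backspace): buf='AHJFPV' cursor=0
After op 2 (home): buf='AHJFPV' cursor=0
After op 3 (insert('E')): buf='EAHJFPV' cursor=1
After op 4 (delete): buf='EHJFPV' cursor=1
After op 5 (home): buf='EHJFPV' cursor=0
After op 6 (home): buf='EHJFPV' cursor=0
After op 7 (left): buf='EHJFPV' cursor=0
After op 8 (home): buf='EHJFPV' cursor=0
After op 9 (end): buf='EHJFPV' cursor=6
After op 10 (undo): buf='EAHJFPV' cursor=1

Answer: EAHJFPV|1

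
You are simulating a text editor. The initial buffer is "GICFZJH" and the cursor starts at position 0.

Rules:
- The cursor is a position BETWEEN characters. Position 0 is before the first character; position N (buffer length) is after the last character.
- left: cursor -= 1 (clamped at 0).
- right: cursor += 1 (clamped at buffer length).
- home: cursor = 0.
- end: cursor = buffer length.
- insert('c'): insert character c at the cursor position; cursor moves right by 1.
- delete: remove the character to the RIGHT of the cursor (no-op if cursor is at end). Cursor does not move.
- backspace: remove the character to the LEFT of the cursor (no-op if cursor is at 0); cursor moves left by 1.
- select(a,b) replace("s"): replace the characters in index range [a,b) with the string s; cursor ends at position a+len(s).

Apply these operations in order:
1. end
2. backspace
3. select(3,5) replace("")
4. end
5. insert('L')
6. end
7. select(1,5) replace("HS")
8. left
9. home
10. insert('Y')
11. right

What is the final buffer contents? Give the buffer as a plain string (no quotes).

After op 1 (end): buf='GICFZJH' cursor=7
After op 2 (backspace): buf='GICFZJ' cursor=6
After op 3 (select(3,5) replace("")): buf='GICJ' cursor=3
After op 4 (end): buf='GICJ' cursor=4
After op 5 (insert('L')): buf='GICJL' cursor=5
After op 6 (end): buf='GICJL' cursor=5
After op 7 (select(1,5) replace("HS")): buf='GHS' cursor=3
After op 8 (left): buf='GHS' cursor=2
After op 9 (home): buf='GHS' cursor=0
After op 10 (insert('Y')): buf='YGHS' cursor=1
After op 11 (right): buf='YGHS' cursor=2

Answer: YGHS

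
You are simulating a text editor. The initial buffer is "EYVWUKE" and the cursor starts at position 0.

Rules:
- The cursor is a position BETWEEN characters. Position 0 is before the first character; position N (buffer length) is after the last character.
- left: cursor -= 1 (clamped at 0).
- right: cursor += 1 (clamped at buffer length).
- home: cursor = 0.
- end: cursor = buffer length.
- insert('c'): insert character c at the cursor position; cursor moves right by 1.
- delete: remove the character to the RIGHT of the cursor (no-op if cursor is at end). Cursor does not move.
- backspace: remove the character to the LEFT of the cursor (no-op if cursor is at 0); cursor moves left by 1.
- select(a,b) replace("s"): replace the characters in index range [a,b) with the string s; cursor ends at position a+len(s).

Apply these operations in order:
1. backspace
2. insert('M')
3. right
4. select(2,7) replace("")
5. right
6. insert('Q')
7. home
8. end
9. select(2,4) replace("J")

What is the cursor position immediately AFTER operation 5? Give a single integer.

After op 1 (backspace): buf='EYVWUKE' cursor=0
After op 2 (insert('M')): buf='MEYVWUKE' cursor=1
After op 3 (right): buf='MEYVWUKE' cursor=2
After op 4 (select(2,7) replace("")): buf='MEE' cursor=2
After op 5 (right): buf='MEE' cursor=3

Answer: 3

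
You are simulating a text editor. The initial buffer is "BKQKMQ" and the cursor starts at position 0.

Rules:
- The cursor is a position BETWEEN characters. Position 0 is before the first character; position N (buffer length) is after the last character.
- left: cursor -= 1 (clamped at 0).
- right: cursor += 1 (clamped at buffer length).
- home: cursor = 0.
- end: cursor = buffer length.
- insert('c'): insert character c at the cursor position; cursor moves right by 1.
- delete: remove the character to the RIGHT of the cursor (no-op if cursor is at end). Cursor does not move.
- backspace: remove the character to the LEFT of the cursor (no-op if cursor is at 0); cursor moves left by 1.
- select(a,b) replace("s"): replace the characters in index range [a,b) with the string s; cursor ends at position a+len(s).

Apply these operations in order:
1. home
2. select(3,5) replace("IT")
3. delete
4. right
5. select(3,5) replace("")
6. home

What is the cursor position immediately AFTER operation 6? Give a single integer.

Answer: 0

Derivation:
After op 1 (home): buf='BKQKMQ' cursor=0
After op 2 (select(3,5) replace("IT")): buf='BKQITQ' cursor=5
After op 3 (delete): buf='BKQIT' cursor=5
After op 4 (right): buf='BKQIT' cursor=5
After op 5 (select(3,5) replace("")): buf='BKQ' cursor=3
After op 6 (home): buf='BKQ' cursor=0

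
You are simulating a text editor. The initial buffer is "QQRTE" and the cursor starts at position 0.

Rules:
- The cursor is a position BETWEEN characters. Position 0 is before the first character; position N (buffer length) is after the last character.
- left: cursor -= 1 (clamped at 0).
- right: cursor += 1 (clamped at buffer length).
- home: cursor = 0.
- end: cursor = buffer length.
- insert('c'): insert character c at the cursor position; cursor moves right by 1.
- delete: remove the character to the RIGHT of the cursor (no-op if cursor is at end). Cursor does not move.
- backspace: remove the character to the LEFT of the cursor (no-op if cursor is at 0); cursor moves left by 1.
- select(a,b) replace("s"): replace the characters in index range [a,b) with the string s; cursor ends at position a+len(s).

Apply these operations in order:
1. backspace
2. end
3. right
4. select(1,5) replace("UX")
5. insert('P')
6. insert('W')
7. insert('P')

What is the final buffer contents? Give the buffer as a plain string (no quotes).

After op 1 (backspace): buf='QQRTE' cursor=0
After op 2 (end): buf='QQRTE' cursor=5
After op 3 (right): buf='QQRTE' cursor=5
After op 4 (select(1,5) replace("UX")): buf='QUX' cursor=3
After op 5 (insert('P')): buf='QUXP' cursor=4
After op 6 (insert('W')): buf='QUXPW' cursor=5
After op 7 (insert('P')): buf='QUXPWP' cursor=6

Answer: QUXPWP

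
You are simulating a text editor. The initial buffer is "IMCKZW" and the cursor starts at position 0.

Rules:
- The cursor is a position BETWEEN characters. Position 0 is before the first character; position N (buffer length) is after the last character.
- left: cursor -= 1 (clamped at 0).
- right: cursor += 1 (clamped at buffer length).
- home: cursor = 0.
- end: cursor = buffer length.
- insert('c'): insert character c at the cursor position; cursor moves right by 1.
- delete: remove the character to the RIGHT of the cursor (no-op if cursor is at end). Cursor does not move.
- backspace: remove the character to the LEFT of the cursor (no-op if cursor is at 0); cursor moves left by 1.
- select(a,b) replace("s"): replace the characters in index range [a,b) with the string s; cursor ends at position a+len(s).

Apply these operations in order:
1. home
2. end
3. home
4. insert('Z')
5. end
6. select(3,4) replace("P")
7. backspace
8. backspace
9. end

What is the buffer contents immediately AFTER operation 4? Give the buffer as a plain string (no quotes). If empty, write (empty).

Answer: ZIMCKZW

Derivation:
After op 1 (home): buf='IMCKZW' cursor=0
After op 2 (end): buf='IMCKZW' cursor=6
After op 3 (home): buf='IMCKZW' cursor=0
After op 4 (insert('Z')): buf='ZIMCKZW' cursor=1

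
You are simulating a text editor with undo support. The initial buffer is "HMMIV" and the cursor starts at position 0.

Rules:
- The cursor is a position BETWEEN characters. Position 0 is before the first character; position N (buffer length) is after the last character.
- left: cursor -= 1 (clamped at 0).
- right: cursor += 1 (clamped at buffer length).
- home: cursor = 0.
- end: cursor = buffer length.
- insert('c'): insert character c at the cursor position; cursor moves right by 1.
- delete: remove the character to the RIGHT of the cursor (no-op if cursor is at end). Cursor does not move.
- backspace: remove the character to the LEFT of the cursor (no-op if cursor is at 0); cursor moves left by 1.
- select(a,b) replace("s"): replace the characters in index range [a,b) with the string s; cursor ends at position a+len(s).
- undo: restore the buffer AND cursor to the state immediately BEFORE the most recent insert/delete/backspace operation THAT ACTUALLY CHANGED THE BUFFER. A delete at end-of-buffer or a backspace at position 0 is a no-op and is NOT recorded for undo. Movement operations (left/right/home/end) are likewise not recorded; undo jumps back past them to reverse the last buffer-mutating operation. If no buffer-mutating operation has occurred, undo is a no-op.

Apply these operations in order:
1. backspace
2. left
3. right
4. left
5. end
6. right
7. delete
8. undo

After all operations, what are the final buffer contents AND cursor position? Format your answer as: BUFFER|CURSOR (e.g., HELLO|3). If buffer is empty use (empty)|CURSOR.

Answer: HMMIV|5

Derivation:
After op 1 (backspace): buf='HMMIV' cursor=0
After op 2 (left): buf='HMMIV' cursor=0
After op 3 (right): buf='HMMIV' cursor=1
After op 4 (left): buf='HMMIV' cursor=0
After op 5 (end): buf='HMMIV' cursor=5
After op 6 (right): buf='HMMIV' cursor=5
After op 7 (delete): buf='HMMIV' cursor=5
After op 8 (undo): buf='HMMIV' cursor=5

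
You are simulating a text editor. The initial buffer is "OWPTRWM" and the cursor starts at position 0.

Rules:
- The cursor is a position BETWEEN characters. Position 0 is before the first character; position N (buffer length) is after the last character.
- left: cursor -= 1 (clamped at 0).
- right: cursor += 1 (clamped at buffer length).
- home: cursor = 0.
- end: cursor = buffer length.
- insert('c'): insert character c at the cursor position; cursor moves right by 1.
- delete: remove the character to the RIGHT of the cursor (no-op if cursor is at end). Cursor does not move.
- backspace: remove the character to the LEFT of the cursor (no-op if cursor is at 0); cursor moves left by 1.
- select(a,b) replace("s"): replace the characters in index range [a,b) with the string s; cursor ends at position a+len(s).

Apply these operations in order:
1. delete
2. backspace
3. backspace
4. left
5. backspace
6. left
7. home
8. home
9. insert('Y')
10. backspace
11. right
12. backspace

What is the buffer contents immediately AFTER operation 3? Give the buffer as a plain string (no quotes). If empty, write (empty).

Answer: WPTRWM

Derivation:
After op 1 (delete): buf='WPTRWM' cursor=0
After op 2 (backspace): buf='WPTRWM' cursor=0
After op 3 (backspace): buf='WPTRWM' cursor=0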